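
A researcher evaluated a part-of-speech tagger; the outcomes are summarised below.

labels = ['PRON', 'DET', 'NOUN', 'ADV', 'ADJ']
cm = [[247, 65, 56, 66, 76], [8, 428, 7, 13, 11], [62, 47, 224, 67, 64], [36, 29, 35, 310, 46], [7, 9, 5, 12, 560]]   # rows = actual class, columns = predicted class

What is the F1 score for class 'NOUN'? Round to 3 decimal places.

0.566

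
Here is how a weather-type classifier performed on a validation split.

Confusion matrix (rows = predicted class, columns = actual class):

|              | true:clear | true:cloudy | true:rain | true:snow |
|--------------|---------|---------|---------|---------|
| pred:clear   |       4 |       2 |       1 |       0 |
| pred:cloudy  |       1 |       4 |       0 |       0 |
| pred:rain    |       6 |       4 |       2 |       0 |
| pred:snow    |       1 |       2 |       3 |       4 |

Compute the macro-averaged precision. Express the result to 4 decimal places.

0.4845

Per-class precision (TP/(TP+FP)):
  clear: TP=4, FP=2+1+0=3 → 4/7 = 0.57143
  cloudy: TP=4, FP=1+0+0=1 → 4/5 = 0.80000
  rain: TP=2, FP=6+4+0=10 → 2/12 = 0.16667
  snow: TP=4, FP=1+2+3=6 → 4/10 = 0.40000
Macro-precision = mean = (0.57143 + 0.80000 + 0.16667 + 0.40000) / 4 = 0.4845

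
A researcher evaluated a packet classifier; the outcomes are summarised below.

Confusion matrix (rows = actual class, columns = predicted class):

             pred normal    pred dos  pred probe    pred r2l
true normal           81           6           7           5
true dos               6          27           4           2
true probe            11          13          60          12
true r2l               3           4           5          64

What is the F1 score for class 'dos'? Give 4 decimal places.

Treat 'dos' as positive and all other classes as negative.
F1 score = 2·TP/(2·TP+FP+FN).
dos: TP=27, FP=6+13+4=23, FN=6+4+2=12 → 54/89 = 0.60674

0.6067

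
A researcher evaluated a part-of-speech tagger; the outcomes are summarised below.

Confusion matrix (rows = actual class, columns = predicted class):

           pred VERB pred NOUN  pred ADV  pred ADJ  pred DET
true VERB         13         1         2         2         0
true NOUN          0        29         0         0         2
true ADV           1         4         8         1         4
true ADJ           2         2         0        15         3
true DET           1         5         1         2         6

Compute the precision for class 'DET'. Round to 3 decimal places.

Take TP from the diagonal, FP from the rest of the 'DET' prediction marginal, FN from the rest of the 'DET' actual marginal.
precision = TP/(TP+FP).
DET: TP=6, FP=0+2+4+3=9 → 6/15 = 0.4000

0.400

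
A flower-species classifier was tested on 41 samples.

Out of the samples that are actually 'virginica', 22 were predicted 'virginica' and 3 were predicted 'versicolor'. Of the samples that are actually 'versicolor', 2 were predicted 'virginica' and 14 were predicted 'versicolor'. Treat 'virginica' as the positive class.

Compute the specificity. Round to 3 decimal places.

Specificity = TN/(TN+FP) = 14/(14+2) = 0.875

0.875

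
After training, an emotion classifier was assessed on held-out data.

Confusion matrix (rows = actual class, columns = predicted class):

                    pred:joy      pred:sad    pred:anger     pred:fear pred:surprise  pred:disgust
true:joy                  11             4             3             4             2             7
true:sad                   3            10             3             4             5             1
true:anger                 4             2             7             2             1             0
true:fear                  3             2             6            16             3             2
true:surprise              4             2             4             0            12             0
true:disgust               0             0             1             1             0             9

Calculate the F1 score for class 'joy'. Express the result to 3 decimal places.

0.393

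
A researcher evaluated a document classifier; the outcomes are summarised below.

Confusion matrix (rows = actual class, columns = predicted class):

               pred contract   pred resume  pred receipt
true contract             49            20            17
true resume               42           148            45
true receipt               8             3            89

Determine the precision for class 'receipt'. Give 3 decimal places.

0.589

precision = TP/(TP+FP).
receipt: TP=89, FP=17+45=62 → 89/151 = 0.5894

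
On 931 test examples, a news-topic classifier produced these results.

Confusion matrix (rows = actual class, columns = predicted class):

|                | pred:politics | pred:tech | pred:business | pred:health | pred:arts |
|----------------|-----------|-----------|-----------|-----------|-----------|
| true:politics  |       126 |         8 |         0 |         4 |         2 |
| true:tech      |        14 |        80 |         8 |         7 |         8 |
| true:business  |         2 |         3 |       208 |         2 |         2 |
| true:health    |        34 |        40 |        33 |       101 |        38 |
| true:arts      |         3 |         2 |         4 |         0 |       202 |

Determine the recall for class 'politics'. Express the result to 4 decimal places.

0.9000

recall = TP/(TP+FN).
politics: TP=126, FN=8+0+4+2=14 → 126/140 = 0.90000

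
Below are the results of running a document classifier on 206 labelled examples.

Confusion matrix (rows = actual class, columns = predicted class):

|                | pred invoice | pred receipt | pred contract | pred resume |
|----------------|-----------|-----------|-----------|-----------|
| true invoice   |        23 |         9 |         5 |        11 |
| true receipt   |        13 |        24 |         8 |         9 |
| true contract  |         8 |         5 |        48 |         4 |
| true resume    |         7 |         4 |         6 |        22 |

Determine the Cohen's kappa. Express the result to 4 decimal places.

0.4193

Observed agreement pₒ = trace/N = 117/206 = 0.56796
Expected agreement pₑ = Σ (rowᵢ·colᵢ)/N² = (48·51 + 54·42 + 65·67 + 39·46)/206² = 0.25603
κ = (pₒ − pₑ)/(1 − pₑ) = (0.56796 − 0.25603)/(1 − 0.25603) = 0.4193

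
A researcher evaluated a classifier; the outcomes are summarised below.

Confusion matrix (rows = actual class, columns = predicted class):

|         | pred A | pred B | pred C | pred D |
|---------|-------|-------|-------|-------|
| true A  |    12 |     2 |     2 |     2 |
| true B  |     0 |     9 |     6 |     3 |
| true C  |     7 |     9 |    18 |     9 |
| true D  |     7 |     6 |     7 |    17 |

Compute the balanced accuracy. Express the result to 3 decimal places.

Balanced accuracy = mean of per-class recall.
  A: recall = 12/18 = 0.6667
  B: recall = 9/18 = 0.5000
  C: recall = 18/43 = 0.4186
  D: recall = 17/37 = 0.4595
Mean = (0.6667 + 0.5000 + 0.4186 + 0.4595) / 4 = 0.511

0.511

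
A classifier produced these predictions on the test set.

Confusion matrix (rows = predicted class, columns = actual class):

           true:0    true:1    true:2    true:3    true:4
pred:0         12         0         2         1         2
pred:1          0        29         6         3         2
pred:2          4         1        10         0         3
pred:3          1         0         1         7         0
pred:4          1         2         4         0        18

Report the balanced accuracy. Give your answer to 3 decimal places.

0.673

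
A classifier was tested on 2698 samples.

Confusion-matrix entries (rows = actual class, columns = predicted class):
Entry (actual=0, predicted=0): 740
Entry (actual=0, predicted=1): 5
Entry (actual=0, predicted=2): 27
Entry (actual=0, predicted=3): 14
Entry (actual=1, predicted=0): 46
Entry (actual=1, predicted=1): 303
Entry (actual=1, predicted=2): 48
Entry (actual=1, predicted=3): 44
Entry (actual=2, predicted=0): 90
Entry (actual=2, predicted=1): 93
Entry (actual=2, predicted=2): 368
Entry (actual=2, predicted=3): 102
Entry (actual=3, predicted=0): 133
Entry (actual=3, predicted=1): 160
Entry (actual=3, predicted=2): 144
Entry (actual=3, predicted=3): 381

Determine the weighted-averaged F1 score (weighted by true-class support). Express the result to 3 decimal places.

0.653

Per-class F1 score (2·TP/(2·TP+FP+FN)):
  0: TP=740, FP=46+90+133=269, FN=5+27+14=46 → 1480/1795 = 0.8245
  1: TP=303, FP=5+93+160=258, FN=46+48+44=138 → 606/1002 = 0.6048
  2: TP=368, FP=27+48+144=219, FN=90+93+102=285 → 736/1240 = 0.5935
  3: TP=381, FP=14+44+102=160, FN=133+160+144=437 → 762/1359 = 0.5607
Weighted-F1 score = Σ (supportᵢ/N)·F1 scoreᵢ with N=2698: (786/2698)·0.8245 + (441/2698)·0.6048 + (653/2698)·0.5935 + (818/2698)·0.5607 = 0.653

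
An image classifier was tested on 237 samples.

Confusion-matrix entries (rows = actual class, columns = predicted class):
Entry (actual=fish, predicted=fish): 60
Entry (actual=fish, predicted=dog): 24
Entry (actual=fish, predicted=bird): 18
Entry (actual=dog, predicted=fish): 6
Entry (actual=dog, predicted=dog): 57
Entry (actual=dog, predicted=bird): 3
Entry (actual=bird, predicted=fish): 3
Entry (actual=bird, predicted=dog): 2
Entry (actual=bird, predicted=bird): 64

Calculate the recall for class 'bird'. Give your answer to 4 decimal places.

0.9275

Take TP from the diagonal, FP from the rest of the 'bird' prediction marginal, FN from the rest of the 'bird' actual marginal.
recall = TP/(TP+FN).
bird: TP=64, FN=3+2=5 → 64/69 = 0.92754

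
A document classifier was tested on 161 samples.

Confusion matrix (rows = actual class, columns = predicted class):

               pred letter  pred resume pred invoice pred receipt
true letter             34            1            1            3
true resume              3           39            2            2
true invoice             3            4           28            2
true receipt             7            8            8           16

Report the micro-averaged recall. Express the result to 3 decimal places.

Micro-averaging pools counts across classes: ΣTP=117, ΣFP=44, ΣFN=44.
Micro-recall = TP/(TP+FN) on pooled counts = 0.727 (equals overall accuracy in single-label multiclass).

0.727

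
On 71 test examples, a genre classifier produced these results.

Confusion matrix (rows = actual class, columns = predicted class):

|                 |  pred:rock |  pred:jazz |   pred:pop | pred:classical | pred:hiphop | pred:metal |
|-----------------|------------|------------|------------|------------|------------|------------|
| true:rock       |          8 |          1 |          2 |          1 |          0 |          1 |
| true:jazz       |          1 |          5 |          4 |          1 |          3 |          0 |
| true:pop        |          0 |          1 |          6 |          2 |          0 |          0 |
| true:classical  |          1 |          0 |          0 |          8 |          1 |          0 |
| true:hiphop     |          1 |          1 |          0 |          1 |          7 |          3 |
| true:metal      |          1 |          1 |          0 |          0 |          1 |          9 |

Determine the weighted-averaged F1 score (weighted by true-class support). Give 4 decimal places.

Per-class F1 score (2·TP/(2·TP+FP+FN)):
  rock: TP=8, FP=1+0+1+1+1=4, FN=1+2+1+0+1=5 → 16/25 = 0.64000
  jazz: TP=5, FP=1+1+0+1+1=4, FN=1+4+1+3+0=9 → 10/23 = 0.43478
  pop: TP=6, FP=2+4+0+0+0=6, FN=0+1+2+0+0=3 → 12/21 = 0.57143
  classical: TP=8, FP=1+1+2+1+0=5, FN=1+0+0+1+0=2 → 16/23 = 0.69565
  hiphop: TP=7, FP=0+3+0+1+1=5, FN=1+1+0+1+3=6 → 14/25 = 0.56000
  metal: TP=9, FP=1+0+0+0+3=4, FN=1+1+0+0+1=3 → 18/25 = 0.72000
Weighted-F1 score = Σ (supportᵢ/N)·F1 scoreᵢ with N=71: (13/71)·0.64000 + (14/71)·0.43478 + (9/71)·0.57143 + (10/71)·0.69565 + (13/71)·0.56000 + (12/71)·0.72000 = 0.5976

0.5976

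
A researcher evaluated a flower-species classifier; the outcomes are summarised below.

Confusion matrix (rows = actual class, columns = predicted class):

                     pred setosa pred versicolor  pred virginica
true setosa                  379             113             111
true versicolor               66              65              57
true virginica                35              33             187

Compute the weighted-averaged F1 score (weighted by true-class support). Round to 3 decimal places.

Per-class F1 score (2·TP/(2·TP+FP+FN)):
  setosa: TP=379, FP=66+35=101, FN=113+111=224 → 758/1083 = 0.6999
  versicolor: TP=65, FP=113+33=146, FN=66+57=123 → 130/399 = 0.3258
  virginica: TP=187, FP=111+57=168, FN=35+33=68 → 374/610 = 0.6131
Weighted-F1 score = Σ (supportᵢ/N)·F1 scoreᵢ with N=1046: (603/1046)·0.6999 + (188/1046)·0.3258 + (255/1046)·0.6131 = 0.612

0.612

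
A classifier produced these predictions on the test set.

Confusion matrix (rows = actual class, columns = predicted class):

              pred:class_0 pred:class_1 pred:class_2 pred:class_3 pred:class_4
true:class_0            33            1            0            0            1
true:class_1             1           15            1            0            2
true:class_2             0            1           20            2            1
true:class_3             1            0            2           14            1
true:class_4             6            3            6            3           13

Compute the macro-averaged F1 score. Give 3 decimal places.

0.736

Per-class F1 score (2·TP/(2·TP+FP+FN)):
  class_0: TP=33, FP=1+0+1+6=8, FN=1+0+0+1=2 → 66/76 = 0.8684
  class_1: TP=15, FP=1+1+0+3=5, FN=1+1+0+2=4 → 30/39 = 0.7692
  class_2: TP=20, FP=0+1+2+6=9, FN=0+1+2+1=4 → 40/53 = 0.7547
  class_3: TP=14, FP=0+0+2+3=5, FN=1+0+2+1=4 → 28/37 = 0.7568
  class_4: TP=13, FP=1+2+1+1=5, FN=6+3+6+3=18 → 26/49 = 0.5306
Macro-F1 score = mean = (0.8684 + 0.7692 + 0.7547 + 0.7568 + 0.5306) / 5 = 0.736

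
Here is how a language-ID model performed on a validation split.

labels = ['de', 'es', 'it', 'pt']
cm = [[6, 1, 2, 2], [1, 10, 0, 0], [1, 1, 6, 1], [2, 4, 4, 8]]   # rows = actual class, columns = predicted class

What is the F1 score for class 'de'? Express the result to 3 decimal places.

Treat 'de' as positive and all other classes as negative.
F1 score = 2·TP/(2·TP+FP+FN).
de: TP=6, FP=1+1+2=4, FN=1+2+2=5 → 12/21 = 0.5714

0.571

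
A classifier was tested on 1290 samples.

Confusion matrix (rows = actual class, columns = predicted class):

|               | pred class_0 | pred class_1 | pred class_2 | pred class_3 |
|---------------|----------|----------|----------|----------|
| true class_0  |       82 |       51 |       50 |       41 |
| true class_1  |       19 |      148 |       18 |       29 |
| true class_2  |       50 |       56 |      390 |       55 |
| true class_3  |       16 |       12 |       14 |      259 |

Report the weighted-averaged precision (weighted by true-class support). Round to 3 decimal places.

0.688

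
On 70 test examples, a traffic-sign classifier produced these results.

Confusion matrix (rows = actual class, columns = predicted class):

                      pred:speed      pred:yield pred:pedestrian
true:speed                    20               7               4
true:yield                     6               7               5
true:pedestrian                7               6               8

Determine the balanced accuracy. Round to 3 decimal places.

Balanced accuracy = mean of per-class recall.
  speed: recall = 20/31 = 0.6452
  yield: recall = 7/18 = 0.3889
  pedestrian: recall = 8/21 = 0.3810
Mean = (0.6452 + 0.3889 + 0.3810) / 3 = 0.472

0.472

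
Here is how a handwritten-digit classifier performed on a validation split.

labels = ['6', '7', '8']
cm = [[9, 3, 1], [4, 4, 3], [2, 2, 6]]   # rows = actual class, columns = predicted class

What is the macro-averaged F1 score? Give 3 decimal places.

0.548

Per-class F1 score (2·TP/(2·TP+FP+FN)):
  6: TP=9, FP=4+2=6, FN=3+1=4 → 18/28 = 0.6429
  7: TP=4, FP=3+2=5, FN=4+3=7 → 8/20 = 0.4000
  8: TP=6, FP=1+3=4, FN=2+2=4 → 12/20 = 0.6000
Macro-F1 score = mean = (0.6429 + 0.4000 + 0.6000) / 3 = 0.548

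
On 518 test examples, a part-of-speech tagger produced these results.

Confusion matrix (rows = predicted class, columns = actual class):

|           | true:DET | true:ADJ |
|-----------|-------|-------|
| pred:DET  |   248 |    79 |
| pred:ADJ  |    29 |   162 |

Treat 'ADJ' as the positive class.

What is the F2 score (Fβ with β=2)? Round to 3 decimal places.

Fβ = (1+β²)·TP / ((1+β²)·TP + β²·FN + FP), with β²=4
= 5·162 / (5·162 + 4·79 + 29) = 0.701

0.701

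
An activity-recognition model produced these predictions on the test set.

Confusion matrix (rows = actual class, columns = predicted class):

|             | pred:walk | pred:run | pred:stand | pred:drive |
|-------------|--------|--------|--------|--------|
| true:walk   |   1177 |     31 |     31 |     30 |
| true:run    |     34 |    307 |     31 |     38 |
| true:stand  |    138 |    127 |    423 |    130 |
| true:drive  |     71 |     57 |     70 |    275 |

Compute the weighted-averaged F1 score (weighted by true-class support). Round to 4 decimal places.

0.7273

Per-class F1 score (2·TP/(2·TP+FP+FN)):
  walk: TP=1177, FP=34+138+71=243, FN=31+31+30=92 → 2354/2689 = 0.87542
  run: TP=307, FP=31+127+57=215, FN=34+31+38=103 → 614/932 = 0.65880
  stand: TP=423, FP=31+31+70=132, FN=138+127+130=395 → 846/1373 = 0.61617
  drive: TP=275, FP=30+38+130=198, FN=71+57+70=198 → 550/946 = 0.58140
Weighted-F1 score = Σ (supportᵢ/N)·F1 scoreᵢ with N=2970: (1269/2970)·0.87542 + (410/2970)·0.65880 + (818/2970)·0.61617 + (473/2970)·0.58140 = 0.7273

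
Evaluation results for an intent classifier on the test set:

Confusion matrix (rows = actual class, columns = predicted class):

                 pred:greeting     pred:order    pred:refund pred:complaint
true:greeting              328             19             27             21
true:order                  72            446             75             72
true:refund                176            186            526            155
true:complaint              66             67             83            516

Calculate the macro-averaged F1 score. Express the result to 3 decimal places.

0.642

Per-class F1 score (2·TP/(2·TP+FP+FN)):
  greeting: TP=328, FP=72+176+66=314, FN=19+27+21=67 → 656/1037 = 0.6326
  order: TP=446, FP=19+186+67=272, FN=72+75+72=219 → 892/1383 = 0.6450
  refund: TP=526, FP=27+75+83=185, FN=176+186+155=517 → 1052/1754 = 0.5998
  complaint: TP=516, FP=21+72+155=248, FN=66+67+83=216 → 1032/1496 = 0.6898
Macro-F1 score = mean = (0.6326 + 0.6450 + 0.5998 + 0.6898) / 4 = 0.642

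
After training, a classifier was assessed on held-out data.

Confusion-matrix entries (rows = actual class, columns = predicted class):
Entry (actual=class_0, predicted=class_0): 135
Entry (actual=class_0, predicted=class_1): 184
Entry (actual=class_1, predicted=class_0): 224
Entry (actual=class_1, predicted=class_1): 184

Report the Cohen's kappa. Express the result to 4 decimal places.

-0.1241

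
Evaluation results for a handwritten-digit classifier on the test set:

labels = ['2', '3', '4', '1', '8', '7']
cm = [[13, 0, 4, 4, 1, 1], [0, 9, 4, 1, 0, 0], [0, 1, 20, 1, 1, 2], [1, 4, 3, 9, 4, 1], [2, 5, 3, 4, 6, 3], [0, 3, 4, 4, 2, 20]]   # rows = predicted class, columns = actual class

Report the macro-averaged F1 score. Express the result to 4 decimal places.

0.5321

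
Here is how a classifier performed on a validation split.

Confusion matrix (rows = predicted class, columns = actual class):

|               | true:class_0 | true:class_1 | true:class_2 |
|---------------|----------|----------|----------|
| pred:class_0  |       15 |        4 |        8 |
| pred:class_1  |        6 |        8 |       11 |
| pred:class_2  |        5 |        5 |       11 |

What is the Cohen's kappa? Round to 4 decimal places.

0.2030

Observed agreement pₒ = trace/N = 34/73 = 0.46575
Expected agreement pₑ = Σ (rowᵢ·colᵢ)/N² = (26·27 + 17·25 + 30·21)/73² = 0.32971
κ = (pₒ − pₑ)/(1 − pₑ) = (0.46575 − 0.32971)/(1 − 0.32971) = 0.2030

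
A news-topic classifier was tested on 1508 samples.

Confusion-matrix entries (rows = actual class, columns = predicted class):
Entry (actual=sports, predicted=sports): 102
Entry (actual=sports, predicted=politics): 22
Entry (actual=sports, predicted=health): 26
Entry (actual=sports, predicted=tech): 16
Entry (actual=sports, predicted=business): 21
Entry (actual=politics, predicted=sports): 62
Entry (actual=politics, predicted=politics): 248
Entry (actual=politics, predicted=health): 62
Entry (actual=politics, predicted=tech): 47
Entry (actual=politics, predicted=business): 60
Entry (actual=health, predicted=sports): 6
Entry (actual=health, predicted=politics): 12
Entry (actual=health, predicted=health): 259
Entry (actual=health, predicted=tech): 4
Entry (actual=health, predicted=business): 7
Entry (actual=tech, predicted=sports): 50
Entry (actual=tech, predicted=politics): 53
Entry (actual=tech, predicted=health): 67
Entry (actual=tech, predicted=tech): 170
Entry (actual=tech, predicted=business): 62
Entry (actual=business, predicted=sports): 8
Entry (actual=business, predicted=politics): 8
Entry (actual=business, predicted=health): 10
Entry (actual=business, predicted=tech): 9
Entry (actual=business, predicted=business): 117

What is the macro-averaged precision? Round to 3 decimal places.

Per-class precision (TP/(TP+FP)):
  sports: TP=102, FP=62+6+50+8=126 → 102/228 = 0.4474
  politics: TP=248, FP=22+12+53+8=95 → 248/343 = 0.7230
  health: TP=259, FP=26+62+67+10=165 → 259/424 = 0.6108
  tech: TP=170, FP=16+47+4+9=76 → 170/246 = 0.6911
  business: TP=117, FP=21+60+7+62=150 → 117/267 = 0.4382
Macro-precision = mean = (0.4474 + 0.7230 + 0.6108 + 0.6911 + 0.4382) / 5 = 0.582

0.582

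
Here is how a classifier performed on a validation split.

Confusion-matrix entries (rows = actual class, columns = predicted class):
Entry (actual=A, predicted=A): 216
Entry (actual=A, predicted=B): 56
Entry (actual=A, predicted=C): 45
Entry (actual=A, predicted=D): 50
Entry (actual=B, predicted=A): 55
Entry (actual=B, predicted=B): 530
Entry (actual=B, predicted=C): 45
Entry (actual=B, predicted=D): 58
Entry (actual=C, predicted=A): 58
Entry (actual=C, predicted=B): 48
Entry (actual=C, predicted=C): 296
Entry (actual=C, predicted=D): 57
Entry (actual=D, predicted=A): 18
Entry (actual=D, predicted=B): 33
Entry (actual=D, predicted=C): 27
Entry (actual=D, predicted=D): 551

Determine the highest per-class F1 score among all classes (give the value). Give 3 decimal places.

0.819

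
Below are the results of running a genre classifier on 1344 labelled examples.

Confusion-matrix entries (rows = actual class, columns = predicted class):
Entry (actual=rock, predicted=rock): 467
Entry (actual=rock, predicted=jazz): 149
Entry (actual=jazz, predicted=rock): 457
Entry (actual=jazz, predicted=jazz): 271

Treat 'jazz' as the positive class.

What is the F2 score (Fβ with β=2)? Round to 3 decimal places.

0.407

Fβ = (1+β²)·TP / ((1+β²)·TP + β²·FN + FP), with β²=4
= 5·271 / (5·271 + 4·457 + 149) = 0.407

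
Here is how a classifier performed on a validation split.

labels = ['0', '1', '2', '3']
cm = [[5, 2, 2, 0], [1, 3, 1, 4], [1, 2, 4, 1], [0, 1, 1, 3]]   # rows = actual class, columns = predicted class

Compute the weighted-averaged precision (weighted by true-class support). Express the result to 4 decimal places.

Per-class precision (TP/(TP+FP)):
  0: TP=5, FP=1+1+0=2 → 5/7 = 0.71429
  1: TP=3, FP=2+2+1=5 → 3/8 = 0.37500
  2: TP=4, FP=2+1+1=4 → 4/8 = 0.50000
  3: TP=3, FP=0+4+1=5 → 3/8 = 0.37500
Weighted-precision = Σ (supportᵢ/N)·precisionᵢ with N=31: (9/31)·0.71429 + (9/31)·0.37500 + (8/31)·0.50000 + (5/31)·0.37500 = 0.5058

0.5058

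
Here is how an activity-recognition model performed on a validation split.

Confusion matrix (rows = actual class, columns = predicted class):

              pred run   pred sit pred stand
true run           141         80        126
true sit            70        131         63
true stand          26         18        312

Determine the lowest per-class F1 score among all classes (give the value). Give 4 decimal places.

Per-class F1 score (2·TP/(2·TP+FP+FN)):
  run: TP=141, FP=70+26=96, FN=80+126=206 → 282/584 = 0.48288
  sit: TP=131, FP=80+18=98, FN=70+63=133 → 262/493 = 0.53144
  stand: TP=312, FP=126+63=189, FN=26+18=44 → 624/857 = 0.72812
Lowest is class 'run' with F1 score = 0.4829.

0.4829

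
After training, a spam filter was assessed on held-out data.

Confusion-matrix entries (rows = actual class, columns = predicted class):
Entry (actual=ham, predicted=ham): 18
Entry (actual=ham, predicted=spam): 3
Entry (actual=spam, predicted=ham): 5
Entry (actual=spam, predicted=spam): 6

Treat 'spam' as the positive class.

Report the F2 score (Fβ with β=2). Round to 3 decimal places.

Fβ = (1+β²)·TP / ((1+β²)·TP + β²·FN + FP), with β²=4
= 5·6 / (5·6 + 4·5 + 3) = 0.566

0.566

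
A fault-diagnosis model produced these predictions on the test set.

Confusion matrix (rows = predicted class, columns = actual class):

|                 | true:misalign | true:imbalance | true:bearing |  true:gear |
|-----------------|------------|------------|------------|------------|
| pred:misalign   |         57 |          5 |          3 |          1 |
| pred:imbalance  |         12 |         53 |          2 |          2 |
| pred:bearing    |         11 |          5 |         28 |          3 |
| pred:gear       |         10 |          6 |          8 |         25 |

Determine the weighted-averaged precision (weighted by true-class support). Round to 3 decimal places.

Per-class precision (TP/(TP+FP)):
  misalign: TP=57, FP=5+3+1=9 → 57/66 = 0.8636
  imbalance: TP=53, FP=12+2+2=16 → 53/69 = 0.7681
  bearing: TP=28, FP=11+5+3=19 → 28/47 = 0.5957
  gear: TP=25, FP=10+6+8=24 → 25/49 = 0.5102
Weighted-precision = Σ (supportᵢ/N)·precisionᵢ with N=231: (90/231)·0.8636 + (69/231)·0.7681 + (41/231)·0.5957 + (31/231)·0.5102 = 0.740

0.740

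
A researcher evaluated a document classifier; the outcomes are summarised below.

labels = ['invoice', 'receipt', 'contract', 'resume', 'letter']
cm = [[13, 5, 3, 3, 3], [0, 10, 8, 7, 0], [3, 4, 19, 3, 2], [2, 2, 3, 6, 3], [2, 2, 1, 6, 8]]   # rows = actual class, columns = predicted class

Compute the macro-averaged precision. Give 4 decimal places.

Per-class precision (TP/(TP+FP)):
  invoice: TP=13, FP=0+3+2+2=7 → 13/20 = 0.65000
  receipt: TP=10, FP=5+4+2+2=13 → 10/23 = 0.43478
  contract: TP=19, FP=3+8+3+1=15 → 19/34 = 0.55882
  resume: TP=6, FP=3+7+3+6=19 → 6/25 = 0.24000
  letter: TP=8, FP=3+0+2+3=8 → 8/16 = 0.50000
Macro-precision = mean = (0.65000 + 0.43478 + 0.55882 + 0.24000 + 0.50000) / 5 = 0.4767

0.4767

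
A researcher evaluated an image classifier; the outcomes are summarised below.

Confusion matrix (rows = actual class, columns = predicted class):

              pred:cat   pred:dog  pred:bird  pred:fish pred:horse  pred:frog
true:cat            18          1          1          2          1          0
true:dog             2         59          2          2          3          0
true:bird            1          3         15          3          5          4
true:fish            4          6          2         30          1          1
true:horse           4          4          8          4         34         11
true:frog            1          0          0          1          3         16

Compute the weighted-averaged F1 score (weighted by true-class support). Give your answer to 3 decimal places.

0.679

Per-class F1 score (2·TP/(2·TP+FP+FN)):
  cat: TP=18, FP=2+1+4+4+1=12, FN=1+1+2+1+0=5 → 36/53 = 0.6792
  dog: TP=59, FP=1+3+6+4+0=14, FN=2+2+2+3+0=9 → 118/141 = 0.8369
  bird: TP=15, FP=1+2+2+8+0=13, FN=1+3+3+5+4=16 → 30/59 = 0.5085
  fish: TP=30, FP=2+2+3+4+1=12, FN=4+6+2+1+1=14 → 60/86 = 0.6977
  horse: TP=34, FP=1+3+5+1+3=13, FN=4+4+8+4+11=31 → 68/112 = 0.6071
  frog: TP=16, FP=0+0+4+1+11=16, FN=1+0+0+1+3=5 → 32/53 = 0.6038
Weighted-F1 score = Σ (supportᵢ/N)·F1 scoreᵢ with N=252: (23/252)·0.6792 + (68/252)·0.8369 + (31/252)·0.5085 + (44/252)·0.6977 + (65/252)·0.6071 + (21/252)·0.6038 = 0.679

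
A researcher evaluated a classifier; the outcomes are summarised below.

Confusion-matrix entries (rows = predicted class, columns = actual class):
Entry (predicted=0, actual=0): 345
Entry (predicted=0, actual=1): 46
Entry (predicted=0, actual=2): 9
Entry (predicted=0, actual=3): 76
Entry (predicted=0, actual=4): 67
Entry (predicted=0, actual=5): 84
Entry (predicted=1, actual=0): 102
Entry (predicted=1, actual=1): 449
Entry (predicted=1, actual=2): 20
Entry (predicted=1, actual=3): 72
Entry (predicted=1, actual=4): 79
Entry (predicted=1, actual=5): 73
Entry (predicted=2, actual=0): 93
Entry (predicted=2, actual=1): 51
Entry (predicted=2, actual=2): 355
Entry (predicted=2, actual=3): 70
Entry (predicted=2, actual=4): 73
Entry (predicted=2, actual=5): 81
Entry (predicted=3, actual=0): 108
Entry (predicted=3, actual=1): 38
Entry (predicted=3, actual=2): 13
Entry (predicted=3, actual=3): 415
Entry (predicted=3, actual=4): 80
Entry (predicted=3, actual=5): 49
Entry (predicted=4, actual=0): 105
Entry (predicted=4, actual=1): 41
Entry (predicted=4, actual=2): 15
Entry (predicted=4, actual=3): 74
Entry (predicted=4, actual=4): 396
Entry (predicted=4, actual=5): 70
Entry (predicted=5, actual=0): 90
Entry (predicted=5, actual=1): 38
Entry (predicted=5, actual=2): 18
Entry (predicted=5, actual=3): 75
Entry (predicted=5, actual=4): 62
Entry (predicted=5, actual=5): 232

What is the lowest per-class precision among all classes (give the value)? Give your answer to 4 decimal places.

0.4505

Per-class precision (TP/(TP+FP)):
  0: TP=345, FP=46+9+76+67+84=282 → 345/627 = 0.55024
  1: TP=449, FP=102+20+72+79+73=346 → 449/795 = 0.56478
  2: TP=355, FP=93+51+70+73+81=368 → 355/723 = 0.49101
  3: TP=415, FP=108+38+13+80+49=288 → 415/703 = 0.59033
  4: TP=396, FP=105+41+15+74+70=305 → 396/701 = 0.56491
  5: TP=232, FP=90+38+18+75+62=283 → 232/515 = 0.45049
Lowest is class '5' with precision = 0.4505.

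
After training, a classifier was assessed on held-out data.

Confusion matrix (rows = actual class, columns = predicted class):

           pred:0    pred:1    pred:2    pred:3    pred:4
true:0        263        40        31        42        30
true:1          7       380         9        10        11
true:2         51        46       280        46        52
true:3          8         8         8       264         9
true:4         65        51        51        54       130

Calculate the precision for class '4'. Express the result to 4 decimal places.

0.5603

One-vs-rest for '4': TP = diagonal; FP = other classes predicted '4'; FN = '4' predicted as other.
precision = TP/(TP+FP).
4: TP=130, FP=30+11+52+9=102 → 130/232 = 0.56034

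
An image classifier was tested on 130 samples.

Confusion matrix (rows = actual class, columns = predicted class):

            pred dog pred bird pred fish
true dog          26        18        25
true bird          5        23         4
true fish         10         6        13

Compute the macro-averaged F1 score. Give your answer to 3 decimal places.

Per-class F1 score (2·TP/(2·TP+FP+FN)):
  dog: TP=26, FP=5+10=15, FN=18+25=43 → 52/110 = 0.4727
  bird: TP=23, FP=18+6=24, FN=5+4=9 → 46/79 = 0.5823
  fish: TP=13, FP=25+4=29, FN=10+6=16 → 26/71 = 0.3662
Macro-F1 score = mean = (0.4727 + 0.5823 + 0.3662) / 3 = 0.474

0.474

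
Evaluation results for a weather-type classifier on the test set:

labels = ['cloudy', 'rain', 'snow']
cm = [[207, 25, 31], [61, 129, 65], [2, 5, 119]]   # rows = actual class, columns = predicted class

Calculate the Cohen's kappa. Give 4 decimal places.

Observed agreement pₒ = trace/N = 455/644 = 0.70652
Expected agreement pₑ = Σ (rowᵢ·colᵢ)/N² = (263·270 + 255·159 + 126·215)/644² = 0.33430
κ = (pₒ − pₑ)/(1 − pₑ) = (0.70652 − 0.33430)/(1 − 0.33430) = 0.5591

0.5591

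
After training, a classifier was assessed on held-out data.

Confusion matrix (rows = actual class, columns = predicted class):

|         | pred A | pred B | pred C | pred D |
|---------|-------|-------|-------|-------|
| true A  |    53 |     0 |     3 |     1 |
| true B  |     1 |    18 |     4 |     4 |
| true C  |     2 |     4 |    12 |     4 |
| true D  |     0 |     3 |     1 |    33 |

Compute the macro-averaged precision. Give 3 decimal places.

0.763

Per-class precision (TP/(TP+FP)):
  A: TP=53, FP=1+2+0=3 → 53/56 = 0.9464
  B: TP=18, FP=0+4+3=7 → 18/25 = 0.7200
  C: TP=12, FP=3+4+1=8 → 12/20 = 0.6000
  D: TP=33, FP=1+4+4=9 → 33/42 = 0.7857
Macro-precision = mean = (0.9464 + 0.7200 + 0.6000 + 0.7857) / 4 = 0.763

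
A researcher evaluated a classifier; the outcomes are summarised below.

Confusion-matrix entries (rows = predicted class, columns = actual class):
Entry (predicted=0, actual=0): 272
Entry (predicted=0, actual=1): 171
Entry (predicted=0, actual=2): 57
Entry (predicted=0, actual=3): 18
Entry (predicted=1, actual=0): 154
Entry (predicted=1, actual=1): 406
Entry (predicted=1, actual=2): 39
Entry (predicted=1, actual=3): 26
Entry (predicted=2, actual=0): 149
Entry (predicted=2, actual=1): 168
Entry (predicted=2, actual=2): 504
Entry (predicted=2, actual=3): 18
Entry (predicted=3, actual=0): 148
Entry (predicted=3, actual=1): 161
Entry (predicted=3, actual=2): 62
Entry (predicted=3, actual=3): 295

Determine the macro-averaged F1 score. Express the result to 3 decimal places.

Per-class F1 score (2·TP/(2·TP+FP+FN)):
  0: TP=272, FP=171+57+18=246, FN=154+149+148=451 → 544/1241 = 0.4384
  1: TP=406, FP=154+39+26=219, FN=171+168+161=500 → 812/1531 = 0.5304
  2: TP=504, FP=149+168+18=335, FN=57+39+62=158 → 1008/1501 = 0.6716
  3: TP=295, FP=148+161+62=371, FN=18+26+18=62 → 590/1023 = 0.5767
Macro-F1 score = mean = (0.4384 + 0.5304 + 0.6716 + 0.5767) / 4 = 0.554

0.554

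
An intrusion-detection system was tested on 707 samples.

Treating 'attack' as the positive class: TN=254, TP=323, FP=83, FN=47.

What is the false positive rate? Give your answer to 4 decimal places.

0.2463

FPR = FP/(FP+TN) = 83/(83+254) = 0.2463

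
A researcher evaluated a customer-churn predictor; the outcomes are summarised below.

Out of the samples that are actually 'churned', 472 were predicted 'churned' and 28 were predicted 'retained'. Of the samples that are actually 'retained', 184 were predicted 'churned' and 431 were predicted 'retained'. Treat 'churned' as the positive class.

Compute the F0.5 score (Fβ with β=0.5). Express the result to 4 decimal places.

0.7554

Fβ = (1+β²)·TP / ((1+β²)·TP + β²·FN + FP), with β²=1/4
= 1.25·472 / (1.25·472 + 0.25·28 + 184) = 0.7554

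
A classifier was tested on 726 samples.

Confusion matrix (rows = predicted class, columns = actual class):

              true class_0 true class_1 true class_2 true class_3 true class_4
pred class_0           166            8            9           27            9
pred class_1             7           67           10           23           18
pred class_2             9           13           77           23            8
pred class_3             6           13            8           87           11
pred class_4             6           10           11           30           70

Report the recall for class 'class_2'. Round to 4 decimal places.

0.6696

Treat 'class_2' as positive and all other classes as negative.
recall = TP/(TP+FN).
class_2: TP=77, FN=9+10+8+11=38 → 77/115 = 0.66957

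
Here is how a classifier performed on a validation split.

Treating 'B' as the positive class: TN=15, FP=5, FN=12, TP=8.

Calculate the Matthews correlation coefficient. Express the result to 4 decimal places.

0.1601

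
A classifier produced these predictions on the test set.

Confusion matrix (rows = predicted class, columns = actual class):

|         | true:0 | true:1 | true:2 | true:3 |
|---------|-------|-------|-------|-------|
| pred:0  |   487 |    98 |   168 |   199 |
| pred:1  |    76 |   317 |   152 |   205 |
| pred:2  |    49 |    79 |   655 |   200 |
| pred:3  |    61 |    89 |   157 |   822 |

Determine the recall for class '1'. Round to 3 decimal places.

0.544

Treat '1' as positive and all other classes as negative.
recall = TP/(TP+FN).
1: TP=317, FN=98+79+89=266 → 317/583 = 0.5437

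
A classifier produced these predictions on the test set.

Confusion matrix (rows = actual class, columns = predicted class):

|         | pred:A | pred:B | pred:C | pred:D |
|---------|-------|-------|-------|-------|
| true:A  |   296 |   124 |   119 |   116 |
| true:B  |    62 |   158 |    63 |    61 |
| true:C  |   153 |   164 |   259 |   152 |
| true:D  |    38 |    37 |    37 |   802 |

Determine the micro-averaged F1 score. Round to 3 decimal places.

0.574

Micro-averaging pools counts across classes: ΣTP=1515, ΣFP=1126, ΣFN=1126.
Micro-F1 score = 2·TP/(2·TP+FP+FN) on pooled counts = 0.574 (equals overall accuracy in single-label multiclass).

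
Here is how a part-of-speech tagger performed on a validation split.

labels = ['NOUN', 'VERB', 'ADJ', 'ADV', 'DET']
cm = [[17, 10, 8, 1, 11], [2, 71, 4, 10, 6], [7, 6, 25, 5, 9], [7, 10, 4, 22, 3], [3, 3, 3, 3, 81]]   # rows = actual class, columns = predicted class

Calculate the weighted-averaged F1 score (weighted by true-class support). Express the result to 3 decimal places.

0.641

Per-class F1 score (2·TP/(2·TP+FP+FN)):
  NOUN: TP=17, FP=2+7+7+3=19, FN=10+8+1+11=30 → 34/83 = 0.4096
  VERB: TP=71, FP=10+6+10+3=29, FN=2+4+10+6=22 → 142/193 = 0.7358
  ADJ: TP=25, FP=8+4+4+3=19, FN=7+6+5+9=27 → 50/96 = 0.5208
  ADV: TP=22, FP=1+10+5+3=19, FN=7+10+4+3=24 → 44/87 = 0.5057
  DET: TP=81, FP=11+6+9+3=29, FN=3+3+3+3=12 → 162/203 = 0.7980
Weighted-F1 score = Σ (supportᵢ/N)·F1 scoreᵢ with N=331: (47/331)·0.4096 + (93/331)·0.7358 + (52/331)·0.5208 + (46/331)·0.5057 + (93/331)·0.7980 = 0.641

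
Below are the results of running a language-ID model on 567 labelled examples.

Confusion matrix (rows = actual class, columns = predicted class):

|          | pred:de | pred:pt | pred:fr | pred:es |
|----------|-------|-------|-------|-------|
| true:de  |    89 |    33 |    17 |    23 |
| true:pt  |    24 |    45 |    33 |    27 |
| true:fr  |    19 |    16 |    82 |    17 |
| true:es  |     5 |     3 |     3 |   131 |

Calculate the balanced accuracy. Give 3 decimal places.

Balanced accuracy = mean of per-class recall.
  de: recall = 89/162 = 0.5494
  pt: recall = 45/129 = 0.3488
  fr: recall = 82/134 = 0.6119
  es: recall = 131/142 = 0.9225
Mean = (0.5494 + 0.3488 + 0.6119 + 0.9225) / 4 = 0.608

0.608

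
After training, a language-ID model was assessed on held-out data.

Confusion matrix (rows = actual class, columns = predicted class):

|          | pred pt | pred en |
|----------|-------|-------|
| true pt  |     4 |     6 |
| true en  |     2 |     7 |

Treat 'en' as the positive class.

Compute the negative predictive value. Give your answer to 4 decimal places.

NPV = TN/(TN+FN) = 4/(4+2) = 0.6667

0.6667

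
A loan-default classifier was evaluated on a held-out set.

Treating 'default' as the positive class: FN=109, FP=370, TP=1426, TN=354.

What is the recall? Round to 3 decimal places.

Recall = TP/(TP+FN) = 1426/(1426+109) = 1426/1535 = 0.929

0.929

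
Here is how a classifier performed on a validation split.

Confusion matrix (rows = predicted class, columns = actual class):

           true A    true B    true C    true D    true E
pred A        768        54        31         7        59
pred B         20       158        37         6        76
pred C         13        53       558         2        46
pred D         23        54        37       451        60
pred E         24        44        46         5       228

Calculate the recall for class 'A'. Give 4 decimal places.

Treat 'A' as positive and all other classes as negative.
recall = TP/(TP+FN).
A: TP=768, FN=20+13+23+24=80 → 768/848 = 0.90566

0.9057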